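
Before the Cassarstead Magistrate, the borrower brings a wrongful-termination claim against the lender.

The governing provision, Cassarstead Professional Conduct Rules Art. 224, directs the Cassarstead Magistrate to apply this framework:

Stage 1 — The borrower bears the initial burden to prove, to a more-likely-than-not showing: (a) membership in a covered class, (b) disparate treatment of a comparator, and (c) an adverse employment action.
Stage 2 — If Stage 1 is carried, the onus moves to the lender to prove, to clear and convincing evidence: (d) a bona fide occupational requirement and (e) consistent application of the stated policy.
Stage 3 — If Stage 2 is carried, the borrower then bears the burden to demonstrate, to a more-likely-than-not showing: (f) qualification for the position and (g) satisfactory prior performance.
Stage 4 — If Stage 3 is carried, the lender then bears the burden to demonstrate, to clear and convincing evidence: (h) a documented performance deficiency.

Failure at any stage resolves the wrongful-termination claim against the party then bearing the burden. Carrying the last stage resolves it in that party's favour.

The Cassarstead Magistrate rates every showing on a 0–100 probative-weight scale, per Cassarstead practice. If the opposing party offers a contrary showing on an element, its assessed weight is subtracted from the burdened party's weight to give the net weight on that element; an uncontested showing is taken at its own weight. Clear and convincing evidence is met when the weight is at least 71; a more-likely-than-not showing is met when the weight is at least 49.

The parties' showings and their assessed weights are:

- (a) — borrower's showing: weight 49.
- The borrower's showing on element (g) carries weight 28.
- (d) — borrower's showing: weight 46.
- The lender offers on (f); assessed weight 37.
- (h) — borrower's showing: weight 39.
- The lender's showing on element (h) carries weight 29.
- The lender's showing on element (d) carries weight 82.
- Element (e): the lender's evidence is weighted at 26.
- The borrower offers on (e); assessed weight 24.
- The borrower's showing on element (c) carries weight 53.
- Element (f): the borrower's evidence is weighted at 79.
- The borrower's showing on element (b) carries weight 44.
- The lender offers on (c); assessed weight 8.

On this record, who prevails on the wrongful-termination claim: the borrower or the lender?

Stage 1 (borrower, a more-likely-than-not showing, weight is at least 49): (a) 49 ≥ 49 — meets; (b) 44 < 49 — fails; (c) net 53−8=45 < 49 — fails.
  Not every element is met, so the borrower fails to carry Stage 1.
The lender prevails.

lender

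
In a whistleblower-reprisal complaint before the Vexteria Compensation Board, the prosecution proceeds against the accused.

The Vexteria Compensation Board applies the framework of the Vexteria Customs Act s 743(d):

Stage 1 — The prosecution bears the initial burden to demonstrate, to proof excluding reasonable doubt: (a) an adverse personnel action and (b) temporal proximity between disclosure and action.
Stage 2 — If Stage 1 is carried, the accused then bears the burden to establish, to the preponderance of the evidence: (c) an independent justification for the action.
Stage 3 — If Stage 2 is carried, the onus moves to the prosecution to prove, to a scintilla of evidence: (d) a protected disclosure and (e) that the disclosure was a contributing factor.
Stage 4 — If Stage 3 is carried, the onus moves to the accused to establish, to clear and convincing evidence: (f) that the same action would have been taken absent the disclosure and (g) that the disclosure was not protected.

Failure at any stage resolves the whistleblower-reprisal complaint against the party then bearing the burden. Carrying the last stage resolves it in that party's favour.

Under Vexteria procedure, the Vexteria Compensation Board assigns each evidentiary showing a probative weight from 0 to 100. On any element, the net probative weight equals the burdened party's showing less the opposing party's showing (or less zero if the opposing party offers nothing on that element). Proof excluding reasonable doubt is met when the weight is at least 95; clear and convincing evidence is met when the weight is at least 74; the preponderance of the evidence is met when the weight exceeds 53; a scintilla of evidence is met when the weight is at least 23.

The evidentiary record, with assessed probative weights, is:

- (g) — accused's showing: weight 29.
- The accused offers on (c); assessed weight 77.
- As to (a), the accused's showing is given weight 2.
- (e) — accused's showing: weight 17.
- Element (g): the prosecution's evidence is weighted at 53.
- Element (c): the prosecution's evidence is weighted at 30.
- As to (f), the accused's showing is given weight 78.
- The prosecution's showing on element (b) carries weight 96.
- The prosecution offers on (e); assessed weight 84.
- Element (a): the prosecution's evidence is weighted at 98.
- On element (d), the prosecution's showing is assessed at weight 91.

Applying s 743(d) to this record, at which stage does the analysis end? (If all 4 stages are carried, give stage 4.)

stage 2

Stage 1 — burden on prosecution; standard: proof excluding reasonable doubt (weight is at least 95).
    (a): 98 − 2 = 96 ≥ 95 [met]
    (b): 96 ≥ 95 [met]
  The prosecution carries Stage 1; the accused now bears the burden.
Stage 2 — burden on accused; standard: the preponderance of the evidence (weight exceeds 53).
    (c): 77 − 30 = 47 ≤ 53 [not met]
  The accused does not carry Stage 2.
The analysis ends at Stage 2; the prosecution prevails.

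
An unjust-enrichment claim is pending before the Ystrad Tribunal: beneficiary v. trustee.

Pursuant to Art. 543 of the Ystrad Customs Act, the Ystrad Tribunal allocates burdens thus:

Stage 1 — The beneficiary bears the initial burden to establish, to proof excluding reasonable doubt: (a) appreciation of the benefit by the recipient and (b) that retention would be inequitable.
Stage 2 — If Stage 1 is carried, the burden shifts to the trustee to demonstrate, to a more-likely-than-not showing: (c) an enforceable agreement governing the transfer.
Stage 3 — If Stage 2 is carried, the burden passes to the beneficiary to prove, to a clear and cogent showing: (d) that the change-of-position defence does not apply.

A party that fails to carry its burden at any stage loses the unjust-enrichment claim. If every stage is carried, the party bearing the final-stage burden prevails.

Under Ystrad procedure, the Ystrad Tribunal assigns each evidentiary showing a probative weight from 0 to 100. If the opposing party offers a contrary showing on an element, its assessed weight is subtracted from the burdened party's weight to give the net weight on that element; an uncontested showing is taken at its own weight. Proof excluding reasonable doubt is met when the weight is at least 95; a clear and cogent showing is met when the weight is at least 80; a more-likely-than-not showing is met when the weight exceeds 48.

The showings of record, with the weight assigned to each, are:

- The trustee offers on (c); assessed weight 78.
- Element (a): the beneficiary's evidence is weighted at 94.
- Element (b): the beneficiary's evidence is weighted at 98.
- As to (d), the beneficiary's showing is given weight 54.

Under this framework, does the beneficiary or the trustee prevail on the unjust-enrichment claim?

Stage 1 — burden on beneficiary; standard: proof excluding reasonable doubt (weight is at least 95).
    (a): 94 < 95 [not met]
    (b): 98 ≥ 95 [met]
  The beneficiary does not carry Stage 1.
The trustee prevails.

trustee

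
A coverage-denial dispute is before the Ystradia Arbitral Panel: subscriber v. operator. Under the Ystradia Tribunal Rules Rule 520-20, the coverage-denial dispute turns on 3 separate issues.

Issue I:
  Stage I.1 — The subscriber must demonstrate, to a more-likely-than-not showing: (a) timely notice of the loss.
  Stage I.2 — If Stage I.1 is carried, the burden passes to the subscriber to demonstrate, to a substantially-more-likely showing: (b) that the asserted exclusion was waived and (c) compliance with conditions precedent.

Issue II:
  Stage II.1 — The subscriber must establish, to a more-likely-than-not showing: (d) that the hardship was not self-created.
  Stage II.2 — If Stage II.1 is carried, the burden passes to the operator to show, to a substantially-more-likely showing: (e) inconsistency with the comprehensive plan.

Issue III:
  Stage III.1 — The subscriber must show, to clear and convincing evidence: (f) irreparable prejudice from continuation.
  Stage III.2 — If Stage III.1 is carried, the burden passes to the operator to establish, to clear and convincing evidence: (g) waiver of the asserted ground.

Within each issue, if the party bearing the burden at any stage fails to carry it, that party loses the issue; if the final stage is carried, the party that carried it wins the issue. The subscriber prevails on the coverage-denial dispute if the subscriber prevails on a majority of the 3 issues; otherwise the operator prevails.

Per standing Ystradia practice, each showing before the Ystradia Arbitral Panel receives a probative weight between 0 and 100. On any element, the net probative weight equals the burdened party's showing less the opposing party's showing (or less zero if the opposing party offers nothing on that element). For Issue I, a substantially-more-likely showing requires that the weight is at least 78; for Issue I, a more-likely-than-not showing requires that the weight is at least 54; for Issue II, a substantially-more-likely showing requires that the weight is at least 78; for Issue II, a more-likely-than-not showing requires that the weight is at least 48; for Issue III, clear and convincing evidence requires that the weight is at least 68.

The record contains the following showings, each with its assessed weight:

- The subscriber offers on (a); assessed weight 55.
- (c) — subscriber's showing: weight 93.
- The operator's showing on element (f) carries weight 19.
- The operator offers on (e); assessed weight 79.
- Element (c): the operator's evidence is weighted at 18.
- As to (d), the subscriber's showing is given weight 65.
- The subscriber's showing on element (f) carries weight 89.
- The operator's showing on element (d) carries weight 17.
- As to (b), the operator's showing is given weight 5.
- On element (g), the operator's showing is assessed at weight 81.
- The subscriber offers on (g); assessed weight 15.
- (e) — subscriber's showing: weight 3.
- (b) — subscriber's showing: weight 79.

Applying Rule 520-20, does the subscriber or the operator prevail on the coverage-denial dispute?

subscriber

— Issue I —
Stage I.1 (subscriber, a more-likely-than-not showing, weight is at least 54): (a) 55 ≥ 54 — meets.
  All elements met. The subscriber retains the burden for Stage I.2.
Stage I.2 (subscriber, a substantially-more-likely showing, weight is at least 78): (b) net 79−5=74 < 78 — fails; (c) net 93−18=75 < 78 — fails.
  Stage I.2 not carried; the subscriber fails its burden.
The operator prevails on this issue.
— Issue II —
Stage II.1 (subscriber, a more-likely-than-not showing, weight is at least 48): (d) net 65−17=48 ≥ 48 — meets.
  Stage II.1 carried; the burden shifts to the operator.
Stage II.2 (operator, a substantially-more-likely showing, weight is at least 78): (e) net 79−3=76 < 78 — fails.
  Stage II.2 not carried; the operator fails its burden.
The analysis ends at Stage II.2; the subscriber prevails on this issue.
— Issue III —
Stage III.1 — burden on subscriber; standard: clear and convincing evidence (weight is at least 68).
    (f): 89 − 19 = 70 ≥ 68 [met]
  The subscriber carries Stage III.1; the operator now bears the burden.
Stage III.2 — burden on operator; standard: clear and convincing evidence (weight is at least 68).
    (g): 81 − 15 = 66 < 68 [not met]
  Not every element is met, so the operator fails to carry Stage III.2.
So the subscriber prevails on this issue.
Per-issue: Issue I → operator; Issue II → subscriber; Issue III → subscriber. The subscriber must prevail on a majority of issues; overall, the subscriber prevails.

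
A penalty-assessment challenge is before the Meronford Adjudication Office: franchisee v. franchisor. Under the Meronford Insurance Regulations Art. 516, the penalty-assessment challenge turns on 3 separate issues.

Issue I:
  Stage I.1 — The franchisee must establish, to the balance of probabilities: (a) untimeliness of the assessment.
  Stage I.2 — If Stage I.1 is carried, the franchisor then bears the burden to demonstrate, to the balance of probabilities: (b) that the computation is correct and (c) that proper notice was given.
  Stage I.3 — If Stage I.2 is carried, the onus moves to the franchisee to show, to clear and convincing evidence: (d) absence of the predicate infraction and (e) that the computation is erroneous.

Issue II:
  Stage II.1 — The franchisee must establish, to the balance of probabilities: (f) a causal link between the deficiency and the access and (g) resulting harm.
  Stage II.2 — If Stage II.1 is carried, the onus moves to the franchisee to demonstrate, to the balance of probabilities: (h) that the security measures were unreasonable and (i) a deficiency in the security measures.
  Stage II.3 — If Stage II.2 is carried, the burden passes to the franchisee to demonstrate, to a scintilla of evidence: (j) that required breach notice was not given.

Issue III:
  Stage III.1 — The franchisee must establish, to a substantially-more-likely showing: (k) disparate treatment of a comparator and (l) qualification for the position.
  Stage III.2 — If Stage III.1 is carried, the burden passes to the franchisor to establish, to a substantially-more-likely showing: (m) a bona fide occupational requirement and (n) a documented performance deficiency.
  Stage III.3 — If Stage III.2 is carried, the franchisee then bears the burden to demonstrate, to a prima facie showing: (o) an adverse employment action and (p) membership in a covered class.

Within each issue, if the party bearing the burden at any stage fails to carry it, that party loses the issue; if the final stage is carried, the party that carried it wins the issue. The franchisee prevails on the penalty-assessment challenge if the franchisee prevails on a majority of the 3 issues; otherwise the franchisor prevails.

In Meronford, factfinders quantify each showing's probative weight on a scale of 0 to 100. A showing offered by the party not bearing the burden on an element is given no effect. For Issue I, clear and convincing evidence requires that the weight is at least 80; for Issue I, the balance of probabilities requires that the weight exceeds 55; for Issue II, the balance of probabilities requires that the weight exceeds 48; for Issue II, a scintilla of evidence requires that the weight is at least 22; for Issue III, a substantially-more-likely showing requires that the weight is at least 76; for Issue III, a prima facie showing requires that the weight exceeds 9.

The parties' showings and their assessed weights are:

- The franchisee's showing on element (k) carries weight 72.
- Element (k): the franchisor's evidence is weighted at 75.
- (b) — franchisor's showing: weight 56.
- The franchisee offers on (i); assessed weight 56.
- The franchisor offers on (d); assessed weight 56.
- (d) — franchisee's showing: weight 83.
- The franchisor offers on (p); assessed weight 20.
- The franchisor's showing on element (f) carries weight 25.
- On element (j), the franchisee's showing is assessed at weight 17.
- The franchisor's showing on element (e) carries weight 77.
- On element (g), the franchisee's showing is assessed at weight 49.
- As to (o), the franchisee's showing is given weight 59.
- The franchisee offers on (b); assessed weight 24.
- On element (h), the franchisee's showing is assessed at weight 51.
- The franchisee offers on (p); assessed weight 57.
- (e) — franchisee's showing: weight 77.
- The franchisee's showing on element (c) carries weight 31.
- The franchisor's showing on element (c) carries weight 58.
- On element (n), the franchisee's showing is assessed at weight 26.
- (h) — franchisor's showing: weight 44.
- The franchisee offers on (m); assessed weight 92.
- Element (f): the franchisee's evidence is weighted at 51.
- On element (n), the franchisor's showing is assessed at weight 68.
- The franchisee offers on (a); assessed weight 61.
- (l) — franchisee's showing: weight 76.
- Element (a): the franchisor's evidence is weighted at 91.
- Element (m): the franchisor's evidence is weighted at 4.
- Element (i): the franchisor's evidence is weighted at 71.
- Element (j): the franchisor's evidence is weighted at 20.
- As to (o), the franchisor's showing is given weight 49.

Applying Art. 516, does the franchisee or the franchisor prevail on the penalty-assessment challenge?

— Issue I —
Stage I.1 (franchisee, the balance of probabilities, weight exceeds 55): (a) 61 (franchisor's 91 disregarded) > 55 — meets.
  All elements met. The burden passes to the franchisor.
Stage I.2 (franchisor, the balance of probabilities, weight exceeds 55): (b) 56 (franchisee's 24 disregarded) > 55 — meets; (c) 58 (franchisee's 31 disregarded) > 55 — meets.
  Stage I.2 carried; the burden shifts to the franchisee.
Stage I.3 (franchisee, clear and convincing evidence, weight is at least 80): (d) 83 (franchisor's 56 disregarded) ≥ 80 — meets; (e) 77 (franchisor's 77 disregarded) < 80 — fails.
  Stage I.3 not carried; the franchisee fails its burden.
So the franchisor prevails on this issue.
— Issue II —
Stage II.1 — burden on franchisee; standard: the balance of probabilities (weight exceeds 48).
    (f): 51 (franchisor's 25 disregarded) > 48 [met]
    (g): 49 > 48 [met]
  Stage II.1 carried; the burden remains with the franchisee.
Stage II.2 — burden on franchisee; standard: the balance of probabilities (weight exceeds 48).
    (h): 51 (franchisor's 44 disregarded) > 48 [met]
    (i): 56 (franchisor's 71 disregarded) > 48 [met]
  All elements met. The franchisee retains the burden for Stage II.3.
Stage II.3 — burden on franchisee; standard: a scintilla of evidence (weight is at least 22).
    (j): 17 (franchisor's 20 disregarded) < 22 [not met]
  Stage II.3 not carried; the franchisee fails its burden.
The franchisor prevails on this issue.
— Issue III —
Stage III.1 (franchisee, a substantially-more-likely showing, weight is at least 76): (k) 72 (franchisor's 75 disregarded) < 76 — fails; (l) 76 ≥ 76 — meets.
  Stage III.1 not carried; the franchisee fails its burden.
The analysis ends at Stage III.1; the franchisor prevails on this issue.
Per-issue: Issue I → franchisor; Issue II → franchisor; Issue III → franchisor. The franchisee must prevail on a majority of issues; overall, the franchisor prevails.

franchisor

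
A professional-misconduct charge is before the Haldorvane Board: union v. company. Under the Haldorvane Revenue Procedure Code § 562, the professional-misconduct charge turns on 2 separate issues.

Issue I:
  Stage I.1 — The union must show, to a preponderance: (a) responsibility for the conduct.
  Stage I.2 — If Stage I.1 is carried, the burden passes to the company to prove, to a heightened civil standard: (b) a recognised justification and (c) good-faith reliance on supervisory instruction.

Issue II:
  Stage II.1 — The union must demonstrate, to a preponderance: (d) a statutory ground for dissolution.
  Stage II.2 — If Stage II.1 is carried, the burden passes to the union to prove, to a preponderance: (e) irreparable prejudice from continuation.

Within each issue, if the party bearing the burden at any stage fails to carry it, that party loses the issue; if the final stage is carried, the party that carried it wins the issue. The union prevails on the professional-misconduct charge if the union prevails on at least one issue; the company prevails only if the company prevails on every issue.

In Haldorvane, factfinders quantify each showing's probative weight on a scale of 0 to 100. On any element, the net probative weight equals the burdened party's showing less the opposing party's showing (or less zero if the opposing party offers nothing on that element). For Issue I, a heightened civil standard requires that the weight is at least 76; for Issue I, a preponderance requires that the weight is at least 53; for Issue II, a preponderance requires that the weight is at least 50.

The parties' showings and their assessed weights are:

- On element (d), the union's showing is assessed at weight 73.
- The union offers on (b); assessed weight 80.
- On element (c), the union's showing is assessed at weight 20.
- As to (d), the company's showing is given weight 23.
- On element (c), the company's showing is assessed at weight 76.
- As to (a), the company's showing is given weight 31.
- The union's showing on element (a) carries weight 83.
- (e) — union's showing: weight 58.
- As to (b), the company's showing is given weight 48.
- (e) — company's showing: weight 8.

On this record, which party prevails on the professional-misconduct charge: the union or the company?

union

— Issue I —
Stage I.1 (union, a preponderance, weight is at least 53): (a) net 83−31=52 < 53 — fails.
  Not every element is met, so the union fails to carry Stage I.1.
The analysis ends at Stage I.1; the company prevails on this issue.
— Issue II —
Stage II.1 — burden on union; standard: a preponderance (weight is at least 50).
    (d): 73 − 23 = 50 ≥ 50 [met]
  Stage II.1 is satisfied; the union continues to bear the burden.
Stage II.2 — burden on union; standard: a preponderance (weight is at least 50).
    (e): 58 − 8 = 50 ≥ 50 [met]
  The union carries the last stage.
With every stage satisfied, the union prevails on this issue.
Per-issue: Issue I → company; Issue II → union. The union must prevail on at least one issue; overall, the union prevails.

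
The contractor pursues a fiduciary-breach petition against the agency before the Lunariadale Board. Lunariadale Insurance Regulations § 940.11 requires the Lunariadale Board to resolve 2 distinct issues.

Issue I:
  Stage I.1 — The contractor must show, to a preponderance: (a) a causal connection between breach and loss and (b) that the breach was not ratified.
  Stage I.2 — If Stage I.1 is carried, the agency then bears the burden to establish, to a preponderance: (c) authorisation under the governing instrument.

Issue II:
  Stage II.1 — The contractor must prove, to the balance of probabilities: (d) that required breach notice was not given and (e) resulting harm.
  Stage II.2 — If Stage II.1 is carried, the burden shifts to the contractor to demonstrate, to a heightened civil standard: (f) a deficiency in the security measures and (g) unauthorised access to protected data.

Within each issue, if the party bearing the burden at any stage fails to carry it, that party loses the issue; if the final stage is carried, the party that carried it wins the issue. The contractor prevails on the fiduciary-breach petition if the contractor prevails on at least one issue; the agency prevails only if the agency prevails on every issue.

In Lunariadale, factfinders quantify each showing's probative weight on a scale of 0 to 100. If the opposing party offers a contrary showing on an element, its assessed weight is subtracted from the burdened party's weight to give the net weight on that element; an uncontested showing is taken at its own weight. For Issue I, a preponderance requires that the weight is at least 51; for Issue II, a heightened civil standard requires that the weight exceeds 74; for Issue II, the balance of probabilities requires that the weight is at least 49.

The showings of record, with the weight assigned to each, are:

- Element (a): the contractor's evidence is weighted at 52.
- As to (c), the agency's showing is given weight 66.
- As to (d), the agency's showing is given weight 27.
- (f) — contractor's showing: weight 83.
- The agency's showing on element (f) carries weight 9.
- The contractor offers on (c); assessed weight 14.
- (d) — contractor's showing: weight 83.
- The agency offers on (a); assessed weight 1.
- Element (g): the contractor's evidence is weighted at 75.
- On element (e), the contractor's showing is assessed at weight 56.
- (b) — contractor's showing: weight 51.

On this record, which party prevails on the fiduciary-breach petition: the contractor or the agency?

— Issue I —
Stage I.1 (contractor, a preponderance, weight is at least 51): (a) net 52−1=51 ≥ 51 — meets; (b) 51 ≥ 51 — meets.
  Stage I.1 carried; the burden shifts to the agency.
Stage I.2 (agency, a preponderance, weight is at least 51): (c) net 66−14=52 ≥ 51 — meets.
  Stage I.2 carried; the final stage is satisfied.
All stages carried — the agency prevails on this issue.
— Issue II —
Stage II.1 — burden on contractor; standard: the balance of probabilities (weight is at least 49).
    (d): 83 − 27 = 56 ≥ 49 [met]
    (e): 56 ≥ 49 [met]
  Stage II.1 is satisfied; the contractor continues to bear the burden.
Stage II.2 — burden on contractor; standard: a heightened civil standard (weight exceeds 74).
    (f): 83 − 9 = 74 ≤ 74 [not met]
    (g): 75 > 74 [met]
  Not every element is met, so the contractor fails to carry Stage II.2.
The analysis ends at Stage II.2; the agency prevails on this issue.
Per-issue: Issue I → agency; Issue II → agency. The contractor must prevail on at least one issue; overall, the agency prevails.

agency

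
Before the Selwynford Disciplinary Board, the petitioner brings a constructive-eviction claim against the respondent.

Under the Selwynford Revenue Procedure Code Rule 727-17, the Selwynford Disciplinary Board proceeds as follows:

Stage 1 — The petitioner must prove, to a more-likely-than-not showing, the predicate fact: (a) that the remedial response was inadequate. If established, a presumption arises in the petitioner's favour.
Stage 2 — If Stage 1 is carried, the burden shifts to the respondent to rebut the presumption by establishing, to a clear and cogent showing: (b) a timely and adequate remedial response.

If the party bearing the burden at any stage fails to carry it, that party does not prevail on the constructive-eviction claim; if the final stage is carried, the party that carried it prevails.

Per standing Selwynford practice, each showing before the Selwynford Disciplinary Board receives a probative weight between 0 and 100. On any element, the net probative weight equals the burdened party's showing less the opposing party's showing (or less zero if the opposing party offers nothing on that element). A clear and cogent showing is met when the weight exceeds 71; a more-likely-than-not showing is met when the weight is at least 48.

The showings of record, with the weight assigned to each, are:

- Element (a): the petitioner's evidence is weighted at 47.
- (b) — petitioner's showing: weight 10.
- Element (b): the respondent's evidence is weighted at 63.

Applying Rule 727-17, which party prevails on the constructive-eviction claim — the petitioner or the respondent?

At Stage 1 the petitioner must meet a more-likely-than-not showing (weight is at least 48): on (a) the weight is 47, < 48, so (a) does not meet the standard.
  The petitioner does not carry Stage 1.
So the respondent prevails.

respondent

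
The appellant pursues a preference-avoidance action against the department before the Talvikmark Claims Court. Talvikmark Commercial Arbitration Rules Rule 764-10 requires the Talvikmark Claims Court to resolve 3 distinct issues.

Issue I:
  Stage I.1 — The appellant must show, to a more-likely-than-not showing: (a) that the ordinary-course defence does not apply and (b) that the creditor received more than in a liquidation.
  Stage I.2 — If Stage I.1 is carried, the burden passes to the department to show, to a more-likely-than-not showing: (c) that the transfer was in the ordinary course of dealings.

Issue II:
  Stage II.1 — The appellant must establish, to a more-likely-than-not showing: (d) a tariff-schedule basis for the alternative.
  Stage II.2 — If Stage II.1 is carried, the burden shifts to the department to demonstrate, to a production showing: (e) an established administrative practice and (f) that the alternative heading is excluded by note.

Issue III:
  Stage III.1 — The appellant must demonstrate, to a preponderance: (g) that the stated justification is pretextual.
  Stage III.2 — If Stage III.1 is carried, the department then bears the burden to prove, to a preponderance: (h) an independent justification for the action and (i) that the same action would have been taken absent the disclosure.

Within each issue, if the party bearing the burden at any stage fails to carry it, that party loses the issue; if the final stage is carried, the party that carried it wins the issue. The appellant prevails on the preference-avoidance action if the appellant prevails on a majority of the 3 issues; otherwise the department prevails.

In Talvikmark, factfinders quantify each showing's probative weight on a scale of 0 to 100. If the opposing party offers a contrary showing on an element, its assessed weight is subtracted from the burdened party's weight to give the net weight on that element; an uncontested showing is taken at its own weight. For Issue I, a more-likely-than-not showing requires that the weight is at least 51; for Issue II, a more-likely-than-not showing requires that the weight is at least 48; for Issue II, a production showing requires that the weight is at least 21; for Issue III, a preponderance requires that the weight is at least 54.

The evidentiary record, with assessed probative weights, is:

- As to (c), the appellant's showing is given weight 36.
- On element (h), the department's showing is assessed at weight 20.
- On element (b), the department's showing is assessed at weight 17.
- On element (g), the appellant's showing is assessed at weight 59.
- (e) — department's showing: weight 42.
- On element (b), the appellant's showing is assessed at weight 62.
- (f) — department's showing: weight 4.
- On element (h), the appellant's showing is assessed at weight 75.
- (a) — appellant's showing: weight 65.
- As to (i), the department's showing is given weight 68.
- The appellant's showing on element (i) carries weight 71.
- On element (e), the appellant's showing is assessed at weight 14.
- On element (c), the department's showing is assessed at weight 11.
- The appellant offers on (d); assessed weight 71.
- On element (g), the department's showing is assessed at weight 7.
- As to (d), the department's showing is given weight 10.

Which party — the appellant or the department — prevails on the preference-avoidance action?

department

— Issue I —
Stage I.1 — burden on appellant; standard: a more-likely-than-not showing (weight is at least 51).
    (a): 65 ≥ 51 [met]
    (b): 62 − 17 = 45 < 51 [not met]
  The appellant does not carry Stage I.1.
So the department prevails on this issue.
— Issue II —
At Stage II.1 the appellant must meet a more-likely-than-not showing (weight is at least 48): on (d) the weight is 71 less the opposing 10 gives net 61, ≥ 48, so (d) meets the standard.
  Stage II.1 is satisfied; the onus moves to the department.
At Stage II.2 the department must meet a production showing (weight is at least 21): on (e) the weight is 42 less the opposing 14 gives net 28, which does reach 21, so (e) meets the standard; on (f) the weight is 4, < 21, so (f) does not meet the standard.
  The department does not carry Stage II.2.
So the appellant prevails on this issue.
— Issue III —
At Stage III.1 the appellant must meet a preponderance (weight is at least 54): on (g) the weight is 59 less the opposing 7 gives net 52, which does not reach 54, so (g) does not meet the standard.
  The appellant does not carry Stage III.1.
The analysis ends at Stage III.1; the department prevails on this issue.
Per-issue: Issue I → department; Issue II → appellant; Issue III → department. The appellant must prevail on a majority of issues; overall, the department prevails.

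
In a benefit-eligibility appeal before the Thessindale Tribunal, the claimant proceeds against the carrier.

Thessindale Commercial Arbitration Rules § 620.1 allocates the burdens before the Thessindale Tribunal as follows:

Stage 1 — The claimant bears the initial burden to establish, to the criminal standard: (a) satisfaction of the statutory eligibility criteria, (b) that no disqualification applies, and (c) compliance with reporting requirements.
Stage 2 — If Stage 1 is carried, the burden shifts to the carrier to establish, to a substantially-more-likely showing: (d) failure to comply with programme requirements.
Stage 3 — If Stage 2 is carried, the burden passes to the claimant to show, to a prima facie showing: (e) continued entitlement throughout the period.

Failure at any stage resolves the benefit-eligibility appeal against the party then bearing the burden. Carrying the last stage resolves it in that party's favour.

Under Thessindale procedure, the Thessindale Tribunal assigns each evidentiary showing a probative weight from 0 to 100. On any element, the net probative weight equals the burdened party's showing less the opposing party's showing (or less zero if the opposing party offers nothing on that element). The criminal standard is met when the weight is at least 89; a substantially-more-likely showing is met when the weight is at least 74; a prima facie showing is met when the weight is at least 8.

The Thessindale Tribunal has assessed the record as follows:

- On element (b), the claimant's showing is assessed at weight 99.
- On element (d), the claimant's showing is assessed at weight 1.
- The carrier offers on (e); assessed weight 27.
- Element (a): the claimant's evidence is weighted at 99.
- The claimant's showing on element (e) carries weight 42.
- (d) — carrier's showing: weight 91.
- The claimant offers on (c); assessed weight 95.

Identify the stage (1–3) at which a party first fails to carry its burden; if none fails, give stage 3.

stage 3

Stage 1 — burden on claimant; standard: the criminal standard (weight is at least 89).
    (a): 99 ≥ 89 [met]
    (b): 99 ≥ 89 [met]
    (c): 95 ≥ 89 [met]
  All elements met. The burden passes to the carrier.
Stage 2 — burden on carrier; standard: a substantially-more-likely showing (weight is at least 74).
    (d): 91 − 1 = 90 ≥ 74 [met]
  All elements met. The burden passes to the claimant.
Stage 3 — burden on claimant; standard: a prima facie showing (weight is at least 8).
    (e): 42 − 27 = 15 ≥ 8 [met]
  Stage 3 carried; the final stage is satisfied.
Every stage carried; the claimant prevails.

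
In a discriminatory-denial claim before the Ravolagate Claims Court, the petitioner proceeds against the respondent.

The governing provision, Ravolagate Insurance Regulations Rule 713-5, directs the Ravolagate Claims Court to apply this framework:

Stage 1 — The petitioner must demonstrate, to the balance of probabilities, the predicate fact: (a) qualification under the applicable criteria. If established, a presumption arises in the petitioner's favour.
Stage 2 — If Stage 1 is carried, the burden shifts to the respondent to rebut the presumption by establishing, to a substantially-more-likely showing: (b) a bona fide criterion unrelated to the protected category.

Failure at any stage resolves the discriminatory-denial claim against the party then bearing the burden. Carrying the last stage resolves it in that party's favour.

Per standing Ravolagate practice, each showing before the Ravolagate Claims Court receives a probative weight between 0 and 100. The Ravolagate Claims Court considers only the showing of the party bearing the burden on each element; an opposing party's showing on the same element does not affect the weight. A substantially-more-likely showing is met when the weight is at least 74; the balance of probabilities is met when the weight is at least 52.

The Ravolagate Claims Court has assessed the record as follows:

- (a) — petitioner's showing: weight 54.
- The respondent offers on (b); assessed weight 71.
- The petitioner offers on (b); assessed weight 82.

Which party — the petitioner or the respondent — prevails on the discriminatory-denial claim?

petitioner

Stage 1 — burden on petitioner; standard: the balance of probabilities (weight is at least 52).
    (a): 54 ≥ 52 [met]
  Stage 1 is satisfied; the onus moves to the respondent.
Stage 2 — burden on respondent; standard: a substantially-more-likely showing (weight is at least 74).
    (b): 71 (petitioner's 82 disregarded) < 74 [not met]
  Not every element is met, so the respondent fails to carry Stage 2.
The petitioner prevails.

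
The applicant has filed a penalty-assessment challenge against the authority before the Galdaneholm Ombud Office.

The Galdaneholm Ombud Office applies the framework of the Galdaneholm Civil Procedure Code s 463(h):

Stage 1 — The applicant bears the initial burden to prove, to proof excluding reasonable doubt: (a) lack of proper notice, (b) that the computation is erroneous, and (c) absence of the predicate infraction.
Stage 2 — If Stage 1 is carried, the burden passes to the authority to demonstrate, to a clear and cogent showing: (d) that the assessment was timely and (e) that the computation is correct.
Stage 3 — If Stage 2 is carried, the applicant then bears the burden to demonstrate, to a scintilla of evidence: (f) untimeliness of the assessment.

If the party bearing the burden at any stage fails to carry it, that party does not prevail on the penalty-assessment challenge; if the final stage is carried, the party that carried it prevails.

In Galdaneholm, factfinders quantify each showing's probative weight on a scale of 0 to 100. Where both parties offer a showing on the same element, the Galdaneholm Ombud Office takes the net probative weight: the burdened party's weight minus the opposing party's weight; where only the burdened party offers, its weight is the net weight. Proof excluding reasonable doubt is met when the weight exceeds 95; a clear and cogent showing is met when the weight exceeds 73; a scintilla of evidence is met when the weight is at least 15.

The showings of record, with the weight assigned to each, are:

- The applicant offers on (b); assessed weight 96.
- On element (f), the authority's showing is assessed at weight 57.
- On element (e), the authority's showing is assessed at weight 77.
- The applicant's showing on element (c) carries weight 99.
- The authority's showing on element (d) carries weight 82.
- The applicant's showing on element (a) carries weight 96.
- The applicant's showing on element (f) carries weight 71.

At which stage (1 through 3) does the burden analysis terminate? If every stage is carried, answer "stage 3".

stage 3

Stage 1 (applicant, proof excluding reasonable doubt, weight exceeds 95): (a) 96 > 95 — meets; (b) 96 > 95 — meets; (c) 99 > 95 — meets.
  Stage 1 is satisfied; the onus moves to the authority.
Stage 2 (authority, a clear and cogent showing, weight exceeds 73): (d) 82 > 73 — meets; (e) 77 > 73 — meets.
  Stage 2 carried; the burden shifts to the applicant.
Stage 3 (applicant, a scintilla of evidence, weight is at least 15): (f) net 71−57=14 < 15 — fails.
  Stage 3 not carried; the applicant fails its burden.
So the authority prevails.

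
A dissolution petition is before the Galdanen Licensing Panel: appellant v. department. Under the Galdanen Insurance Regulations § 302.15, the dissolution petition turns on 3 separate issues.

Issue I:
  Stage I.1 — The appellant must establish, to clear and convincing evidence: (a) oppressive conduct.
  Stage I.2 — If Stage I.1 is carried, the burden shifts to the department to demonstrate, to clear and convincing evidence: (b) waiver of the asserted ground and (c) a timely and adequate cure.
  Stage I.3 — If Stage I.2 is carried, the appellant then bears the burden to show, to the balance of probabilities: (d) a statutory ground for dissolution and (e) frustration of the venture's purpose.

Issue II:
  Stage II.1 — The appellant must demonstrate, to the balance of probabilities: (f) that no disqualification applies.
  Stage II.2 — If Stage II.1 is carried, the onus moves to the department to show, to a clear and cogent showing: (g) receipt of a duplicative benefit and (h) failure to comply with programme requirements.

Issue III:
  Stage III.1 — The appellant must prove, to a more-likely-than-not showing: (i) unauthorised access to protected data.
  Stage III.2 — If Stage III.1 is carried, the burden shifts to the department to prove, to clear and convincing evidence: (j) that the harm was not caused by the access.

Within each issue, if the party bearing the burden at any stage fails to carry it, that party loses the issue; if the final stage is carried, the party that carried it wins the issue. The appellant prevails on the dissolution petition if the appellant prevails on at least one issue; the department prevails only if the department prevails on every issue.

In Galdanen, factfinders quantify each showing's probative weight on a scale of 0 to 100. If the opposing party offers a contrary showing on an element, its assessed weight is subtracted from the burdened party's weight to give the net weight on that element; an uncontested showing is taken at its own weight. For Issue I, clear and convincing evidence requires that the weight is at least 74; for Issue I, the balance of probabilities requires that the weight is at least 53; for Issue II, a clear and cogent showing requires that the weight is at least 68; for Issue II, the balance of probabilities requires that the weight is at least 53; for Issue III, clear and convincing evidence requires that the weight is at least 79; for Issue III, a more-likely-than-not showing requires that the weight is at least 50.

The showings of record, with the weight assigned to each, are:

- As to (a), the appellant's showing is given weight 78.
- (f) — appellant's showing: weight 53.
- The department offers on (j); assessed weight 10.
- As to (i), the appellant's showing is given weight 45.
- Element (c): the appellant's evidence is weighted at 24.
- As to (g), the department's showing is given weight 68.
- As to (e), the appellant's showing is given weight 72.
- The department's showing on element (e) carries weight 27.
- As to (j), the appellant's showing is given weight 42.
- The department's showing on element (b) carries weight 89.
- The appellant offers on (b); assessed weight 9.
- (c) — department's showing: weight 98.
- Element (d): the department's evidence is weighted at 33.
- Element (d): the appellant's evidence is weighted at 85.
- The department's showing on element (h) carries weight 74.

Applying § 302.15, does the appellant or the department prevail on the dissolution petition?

— Issue I —
At Stage I.1 the appellant must meet clear and convincing evidence (weight is at least 74): on (a) the weight is 78, which does reach 74, so (a) meets the standard.
  All elements met. The burden passes to the department.
At Stage I.2 the department must meet clear and convincing evidence (weight is at least 74): on (b) the weight is 89 less the opposing 9 gives net 80, ≥ 74, so (b) meets the standard; on (c) the weight is 98 less the opposing 24 gives net 74, ≥ 74, so (c) meets the standard.
  The department carries Stage I.2; the appellant now bears the burden.
At Stage I.3 the appellant must meet the balance of probabilities (weight is at least 53): on (d) the weight is 85 less the opposing 33 gives net 52, < 53, so (d) does not meet the standard; on (e) the weight is 72 less the opposing 27 gives net 45, which does not reach 53, so (e) does not meet the standard.
  The appellant does not carry Stage I.3.
The department prevails on this issue.
— Issue II —
Stage II.1 — burden on appellant; standard: the balance of probabilities (weight is at least 53).
    (f): 53 ≥ 53 [met]
  The appellant carries Stage II.1; the department now bears the burden.
Stage II.2 — burden on department; standard: a clear and cogent showing (weight is at least 68).
    (g): 68 ≥ 68 [met]
    (h): 74 ≥ 68 [met]
  The department carries the last stage.
With every stage satisfied, the department prevails on this issue.
— Issue III —
At Stage III.1 the appellant must meet a more-likely-than-not showing (weight is at least 50): on (i) the weight is 45, which does not reach 50, so (i) does not meet the standard.
  Not every element is met, so the appellant fails to carry Stage III.1.
The department prevails on this issue.
Per-issue: Issue I → department; Issue II → department; Issue III → department. The appellant must prevail on at least one issue; overall, the department prevails.

department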